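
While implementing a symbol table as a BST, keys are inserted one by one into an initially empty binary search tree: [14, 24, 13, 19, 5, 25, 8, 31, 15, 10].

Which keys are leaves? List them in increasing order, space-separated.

10 15 31

14: root
24: right child of 14 (depth 1)
13: left child of 14 (depth 1)
19: left child of 24 (depth 2)
5: left child of 13 (depth 2)
25: right child of 24 (depth 2)
8: right child of 5 (depth 3)
31: right child of 25 (depth 3)
15: left child of 19 (depth 3)
10: right child of 8 (depth 4)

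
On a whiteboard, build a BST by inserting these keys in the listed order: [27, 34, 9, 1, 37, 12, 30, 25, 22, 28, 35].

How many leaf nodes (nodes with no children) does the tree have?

4

27: root
34: right child of 27 (depth 1)
9: left child of 27 (depth 1)
1: left child of 9 (depth 2)
37: right child of 34 (depth 2)
12: right child of 9 (depth 2)
30: left child of 34 (depth 2)
25: right child of 12 (depth 3)
22: left child of 25 (depth 4)
28: left child of 30 (depth 3)
35: left child of 37 (depth 3)

Leaves: 1, 22, 28, 35 — 4 in total.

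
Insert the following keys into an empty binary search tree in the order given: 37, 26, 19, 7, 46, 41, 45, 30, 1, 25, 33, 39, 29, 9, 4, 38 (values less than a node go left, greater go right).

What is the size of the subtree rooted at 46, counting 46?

5

37: root
26: left child of 37 (depth 1)
19: left child of 26 (depth 2)
7: left child of 19 (depth 3)
46: right child of 37 (depth 1)
41: left child of 46 (depth 2)
45: right child of 41 (depth 3)
30: right child of 26 (depth 2)
1: left child of 7 (depth 4)
25: right child of 19 (depth 3)
33: right child of 30 (depth 3)
39: left child of 41 (depth 3)
29: left child of 30 (depth 3)
9: right child of 7 (depth 4)
4: right child of 1 (depth 5)
38: left child of 39 (depth 4)

Subtree rooted at 46 contains: 46, 41, 39, 38, 45 — 5 nodes.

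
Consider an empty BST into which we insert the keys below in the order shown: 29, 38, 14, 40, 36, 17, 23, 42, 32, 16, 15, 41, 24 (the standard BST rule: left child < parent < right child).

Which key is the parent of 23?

Insert 29: tree is empty, so 29 becomes the root.
Insert 38: 38 > 29 → go right. Place as right child of 29.
Insert 14: 14 < 29 → go left. Place as left child of 29.
Insert 40: 40 > 29 → go right; 40 > 38 → go right. Place as right child of 38.
Insert 36: 36 > 29 → go right; 36 < 38 → go left. Place as left child of 38.
Insert 17: 17 < 29 → go left; 17 > 14 → go right. Place as right child of 14.
Insert 23: 23 < 29 → go left; 23 > 14 → go right; 23 > 17 → go right. Place as right child of 17.
Insert 42: 42 > 29 → go right; 42 > 38 → go right; 42 > 40 → go right. Place as right child of 40.
Insert 32: 32 > 29 → go right; 32 < 38 → go left; 32 < 36 → go left. Place as left child of 36.
Insert 16: 16 < 29 → go left; 16 > 14 → go right; 16 < 17 → go left. Place as left child of 17.
Insert 15: 15 < 29 → go left; 15 > 14 → go right; 15 < 17 → go left; 15 < 16 → go left. Place as left child of 16.
Insert 41: 41 > 29 → go right; 41 > 38 → go right; 41 > 40 → go right; 41 < 42 → go left. Place as left child of 42.
Insert 24: 24 < 29 → go left; 24 > 14 → go right; 24 > 17 → go right; 24 > 23 → go right. Place as right child of 23.

17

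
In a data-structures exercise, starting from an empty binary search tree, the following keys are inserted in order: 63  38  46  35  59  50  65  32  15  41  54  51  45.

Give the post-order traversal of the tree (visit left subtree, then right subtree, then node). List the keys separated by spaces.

Insert 63: tree is empty, so 63 becomes the root.
Insert 38: 38 < 63 → go left. Place as left child of 63.
Insert 46: 46 < 63 → go left; 46 > 38 → go right. Place as right child of 38.
Insert 35: 35 < 63 → go left; 35 < 38 → go left. Place as left child of 38.
Insert 59: 59 < 63 → go left; 59 > 38 → go right; 59 > 46 → go right. Place as right child of 46.
Insert 50: 50 < 63 → go left; 50 > 38 → go right; 50 > 46 → go right; 50 < 59 → go left. Place as left child of 59.
Insert 65: 65 > 63 → go right. Place as right child of 63.
Insert 32: 32 < 63 → go left; 32 < 38 → go left; 32 < 35 → go left. Place as left child of 35.
Insert 15: 15 < 63 → go left; 15 < 38 → go left; 15 < 35 → go left; 15 < 32 → go left. Place as left child of 32.
Insert 41: 41 < 63 → go left; 41 > 38 → go right; 41 < 46 → go left. Place as left child of 46.
Insert 54: 54 < 63 → go left; 54 > 38 → go right; 54 > 46 → go right; 54 < 59 → go left; 54 > 50 → go right. Place as right child of 50.
Insert 51: 51 < 63 → go left; 51 > 38 → go right; 51 > 46 → go right; 51 < 59 → go left; 51 > 50 → go right; 51 < 54 → go left. Place as left child of 54.
Insert 45: 45 < 63 → go left; 45 > 38 → go right; 45 < 46 → go left; 45 > 41 → go right. Place as right child of 41.

15 32 35 45 41 51 54 50 59 46 38 65 63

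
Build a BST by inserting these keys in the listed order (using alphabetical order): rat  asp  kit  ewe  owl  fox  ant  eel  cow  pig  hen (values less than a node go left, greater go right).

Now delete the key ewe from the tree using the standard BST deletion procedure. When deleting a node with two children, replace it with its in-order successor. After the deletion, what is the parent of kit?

rat: root
asp: left child of rat (depth 1)
kit: right child of asp (depth 2)
ewe: left child of kit (depth 3)
owl: right child of kit (depth 3)
fox: right child of ewe (depth 4)
ant: left child of asp (depth 2)
eel: left child of ewe (depth 4)
cow: left child of eel (depth 5)
pig: right child of owl (depth 4)
hen: right child of fox (depth 5)

Delete ewe (two children — replace with in-order successor).
After deletion, kit's parent is asp.

asp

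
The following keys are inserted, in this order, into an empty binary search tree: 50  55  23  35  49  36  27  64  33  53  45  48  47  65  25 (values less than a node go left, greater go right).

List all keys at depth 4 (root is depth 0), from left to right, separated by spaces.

Insert 50: tree is empty, so 50 becomes the root.
Insert 55: 55 > 50 → go right. Place as right child of 50.
Insert 23: 23 < 50 → go left. Place as left child of 50.
Insert 35: 35 < 50 → go left; 35 > 23 → go right. Place as right child of 23.
Insert 49: 49 < 50 → go left; 49 > 23 → go right; 49 > 35 → go right. Place as right child of 35.
Insert 36: 36 < 50 → go left; 36 > 23 → go right; 36 > 35 → go right; 36 < 49 → go left. Place as left child of 49.
Insert 27: 27 < 50 → go left; 27 > 23 → go right; 27 < 35 → go left. Place as left child of 35.
Insert 64: 64 > 50 → go right; 64 > 55 → go right. Place as right child of 55.
Insert 33: 33 < 50 → go left; 33 > 23 → go right; 33 < 35 → go left; 33 > 27 → go right. Place as right child of 27.
Insert 53: 53 > 50 → go right; 53 < 55 → go left. Place as left child of 55.
Insert 45: 45 < 50 → go left; 45 > 23 → go right; 45 > 35 → go right; 45 < 49 → go left; 45 > 36 → go right. Place as right child of 36.
Insert 48: 48 < 50 → go left; 48 > 23 → go right; 48 > 35 → go right; 48 < 49 → go left; 48 > 36 → go right; 48 > 45 → go right. Place as right child of 45.
Insert 47: 47 < 50 → go left; 47 > 23 → go right; 47 > 35 → go right; 47 < 49 → go left; 47 > 36 → go right; 47 > 45 → go right; 47 < 48 → go left. Place as left child of 48.
Insert 65: 65 > 50 → go right; 65 > 55 → go right; 65 > 64 → go right. Place as right child of 64.
Insert 25: 25 < 50 → go left; 25 > 23 → go right; 25 < 35 → go left; 25 < 27 → go left. Place as left child of 27.

25 33 36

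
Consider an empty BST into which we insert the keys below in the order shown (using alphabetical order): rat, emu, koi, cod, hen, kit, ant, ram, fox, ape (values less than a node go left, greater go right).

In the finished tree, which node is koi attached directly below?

emu

rat: root
emu: left child of rat (depth 1)
koi: right child of emu (depth 2)
cod: left child of emu (depth 2)
hen: left child of koi (depth 3)
kit: right child of hen (depth 4)
ant: left child of cod (depth 3)
ram: right child of koi (depth 3)
fox: left child of hen (depth 4)
ape: right child of ant (depth 4)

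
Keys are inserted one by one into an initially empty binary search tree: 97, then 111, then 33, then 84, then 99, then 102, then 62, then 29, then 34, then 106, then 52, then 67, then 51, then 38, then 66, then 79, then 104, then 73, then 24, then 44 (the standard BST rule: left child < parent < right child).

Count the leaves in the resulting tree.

97: root
111: right child of 97 (depth 1)
33: left child of 97 (depth 1)
84: right child of 33 (depth 2)
99: left child of 111 (depth 2)
102: right child of 99 (depth 3)
62: left child of 84 (depth 3)
29: left child of 33 (depth 2)
34: left child of 62 (depth 4)
106: right child of 102 (depth 4)
52: right child of 34 (depth 5)
67: right child of 62 (depth 4)
51: left child of 52 (depth 6)
38: left child of 51 (depth 7)
66: left child of 67 (depth 5)
79: right child of 67 (depth 5)
104: left child of 106 (depth 5)
73: left child of 79 (depth 6)
24: left child of 29 (depth 3)
44: right child of 38 (depth 8)

Leaves: 24, 44, 66, 73, 104 — 5 in total.

5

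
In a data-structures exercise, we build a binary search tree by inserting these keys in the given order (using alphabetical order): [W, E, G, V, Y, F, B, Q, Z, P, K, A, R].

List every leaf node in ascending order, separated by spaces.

Resulting structure (node: left, right):
  W: L=E, R=Y
  E: L=B, R=G
  G: L=F, R=V
  V: L=Q, R=–
  Y: L=–, R=Z
  F: L=–, R=–
  B: L=A, R=–
  Q: L=P, R=R
  Z: L=–, R=–
  P: L=K, R=–
  K: L=–, R=–
  A: L=–, R=–
  R: L=–, R=–

A F K R Z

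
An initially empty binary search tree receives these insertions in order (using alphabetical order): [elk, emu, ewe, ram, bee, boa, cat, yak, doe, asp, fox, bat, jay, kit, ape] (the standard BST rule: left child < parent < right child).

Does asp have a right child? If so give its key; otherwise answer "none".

Insert elk: tree is empty, so elk becomes the root.
Insert emu: emu > elk → go right. Place as right child of elk.
Insert ewe: ewe > elk → go right; ewe > emu → go right. Place as right child of emu.
Insert ram: ram > elk → go right; ram > emu → go right; ram > ewe → go right. Place as right child of ewe.
Insert bee: bee < elk → go left. Place as left child of elk.
Insert boa: boa < elk → go left; boa > bee → go right. Place as right child of bee.
Insert cat: cat < elk → go left; cat > bee → go right; cat > boa → go right. Place as right child of boa.
Insert yak: yak > elk → go right; yak > emu → go right; yak > ewe → go right; yak > ram → go right. Place as right child of ram.
Insert doe: doe < elk → go left; doe > bee → go right; doe > boa → go right; doe > cat → go right. Place as right child of cat.
Insert asp: asp < elk → go left; asp < bee → go left. Place as left child of bee.
Insert fox: fox > elk → go right; fox > emu → go right; fox > ewe → go right; fox < ram → go left. Place as left child of ram.
Insert bat: bat < elk → go left; bat < bee → go left; bat > asp → go right. Place as right child of asp.
Insert jay: jay > elk → go right; jay > emu → go right; jay > ewe → go right; jay < ram → go left; jay > fox → go right. Place as right child of fox.
Insert kit: kit > elk → go right; kit > emu → go right; kit > ewe → go right; kit < ram → go left; kit > fox → go right; kit > jay → go right. Place as right child of jay.
Insert ape: ape < elk → go left; ape < bee → go left; ape < asp → go left. Place as left child of asp.

bat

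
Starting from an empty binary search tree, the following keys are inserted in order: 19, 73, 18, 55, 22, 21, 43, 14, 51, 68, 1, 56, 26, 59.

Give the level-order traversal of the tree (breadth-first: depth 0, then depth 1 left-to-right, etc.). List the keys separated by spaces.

19 18 73 14 55 1 22 68 21 43 56 26 51 59

Resulting structure (node: left, right):
  19: L=18, R=73
  73: L=55, R=–
  18: L=14, R=–
  55: L=22, R=68
  22: L=21, R=43
  21: L=–, R=–
  43: L=26, R=51
  14: L=1, R=–
  51: L=–, R=–
  68: L=56, R=–
  1: L=–, R=–
  56: L=–, R=59
  26: L=–, R=–
  59: L=–, R=–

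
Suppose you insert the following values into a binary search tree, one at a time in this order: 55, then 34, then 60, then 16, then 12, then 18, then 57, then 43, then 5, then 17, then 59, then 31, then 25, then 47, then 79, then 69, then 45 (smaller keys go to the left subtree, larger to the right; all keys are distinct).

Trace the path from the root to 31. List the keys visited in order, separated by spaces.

55 34 16 18 31

55: root
34: left child of 55 (depth 1)
60: right child of 55 (depth 1)
16: left child of 34 (depth 2)
12: left child of 16 (depth 3)
18: right child of 16 (depth 3)
57: left child of 60 (depth 2)
43: right child of 34 (depth 2)
5: left child of 12 (depth 4)
17: left child of 18 (depth 4)
59: right child of 57 (depth 3)
31: right child of 18 (depth 4)
25: left child of 31 (depth 5)
47: right child of 43 (depth 3)
79: right child of 60 (depth 2)
69: left child of 79 (depth 3)
45: left child of 47 (depth 4)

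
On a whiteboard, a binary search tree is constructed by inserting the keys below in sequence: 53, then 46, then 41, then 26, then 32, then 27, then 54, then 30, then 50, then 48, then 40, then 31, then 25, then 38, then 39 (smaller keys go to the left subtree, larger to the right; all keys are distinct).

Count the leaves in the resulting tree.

Insert 53: tree is empty, so 53 becomes the root.
Insert 46: 46 < 53 → go left. Place as left child of 53.
Insert 41: 41 < 53 → go left; 41 < 46 → go left. Place as left child of 46.
Insert 26: 26 < 53 → go left; 26 < 46 → go left; 26 < 41 → go left. Place as left child of 41.
Insert 32: 32 < 53 → go left; 32 < 46 → go left; 32 < 41 → go left; 32 > 26 → go right. Place as right child of 26.
Insert 27: 27 < 53 → go left; 27 < 46 → go left; 27 < 41 → go left; 27 > 26 → go right; 27 < 32 → go left. Place as left child of 32.
Insert 54: 54 > 53 → go right. Place as right child of 53.
Insert 30: 30 < 53 → go left; 30 < 46 → go left; 30 < 41 → go left; 30 > 26 → go right; 30 < 32 → go left; 30 > 27 → go right. Place as right child of 27.
Insert 50: 50 < 53 → go left; 50 > 46 → go right. Place as right child of 46.
Insert 48: 48 < 53 → go left; 48 > 46 → go right; 48 < 50 → go left. Place as left child of 50.
Insert 40: 40 < 53 → go left; 40 < 46 → go left; 40 < 41 → go left; 40 > 26 → go right; 40 > 32 → go right. Place as right child of 32.
Insert 31: 31 < 53 → go left; 31 < 46 → go left; 31 < 41 → go left; 31 > 26 → go right; 31 < 32 → go left; 31 > 27 → go right; 31 > 30 → go right. Place as right child of 30.
Insert 25: 25 < 53 → go left; 25 < 46 → go left; 25 < 41 → go left; 25 < 26 → go left. Place as left child of 26.
Insert 38: 38 < 53 → go left; 38 < 46 → go left; 38 < 41 → go left; 38 > 26 → go right; 38 > 32 → go right; 38 < 40 → go left. Place as left child of 40.
Insert 39: 39 < 53 → go left; 39 < 46 → go left; 39 < 41 → go left; 39 > 26 → go right; 39 > 32 → go right; 39 < 40 → go left; 39 > 38 → go right. Place as right child of 38.

Leaves: 25, 31, 39, 48, 54 — 5 in total.

5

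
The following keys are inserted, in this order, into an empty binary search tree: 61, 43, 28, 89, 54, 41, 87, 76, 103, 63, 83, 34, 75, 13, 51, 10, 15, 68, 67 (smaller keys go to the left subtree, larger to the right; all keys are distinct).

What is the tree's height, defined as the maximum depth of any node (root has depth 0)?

7

Resulting structure (node: left, right):
  61: L=43, R=89
  43: L=28, R=54
  28: L=13, R=41
  89: L=87, R=103
  54: L=51, R=–
  41: L=34, R=–
  87: L=76, R=–
  76: L=63, R=83
  103: L=–, R=–
  63: L=–, R=75
  83: L=–, R=–
  34: L=–, R=–
  75: L=68, R=–
  13: L=10, R=15
  51: L=–, R=–
  10: L=–, R=–
  15: L=–, R=–
  68: L=67, R=–
  67: L=–, R=–

The deepest node is 67 at depth 7.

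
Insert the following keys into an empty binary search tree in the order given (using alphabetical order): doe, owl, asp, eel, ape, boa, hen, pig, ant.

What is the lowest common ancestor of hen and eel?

doe: root
owl: right child of doe (depth 1)
asp: left child of doe (depth 1)
eel: left child of owl (depth 2)
ape: left child of asp (depth 2)
boa: right child of asp (depth 2)
hen: right child of eel (depth 3)
pig: right child of owl (depth 2)
ant: left child of ape (depth 3)

Path to hen: doe → owl → eel → hen
Path to eel: doe → owl → eel
eel lies on both paths and is an ancestor of the other node.

eel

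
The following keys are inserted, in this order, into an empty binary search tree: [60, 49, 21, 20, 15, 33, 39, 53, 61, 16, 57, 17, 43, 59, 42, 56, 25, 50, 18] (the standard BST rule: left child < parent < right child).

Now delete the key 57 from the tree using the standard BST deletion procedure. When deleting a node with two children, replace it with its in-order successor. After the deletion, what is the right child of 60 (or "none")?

61

Insert 60: tree is empty, so 60 becomes the root.
Insert 49: 49 < 60 → go left. Place as left child of 60.
Insert 21: 21 < 60 → go left; 21 < 49 → go left. Place as left child of 49.
Insert 20: 20 < 60 → go left; 20 < 49 → go left; 20 < 21 → go left. Place as left child of 21.
Insert 15: 15 < 60 → go left; 15 < 49 → go left; 15 < 21 → go left; 15 < 20 → go left. Place as left child of 20.
Insert 33: 33 < 60 → go left; 33 < 49 → go left; 33 > 21 → go right. Place as right child of 21.
Insert 39: 39 < 60 → go left; 39 < 49 → go left; 39 > 21 → go right; 39 > 33 → go right. Place as right child of 33.
Insert 53: 53 < 60 → go left; 53 > 49 → go right. Place as right child of 49.
Insert 61: 61 > 60 → go right. Place as right child of 60.
Insert 16: 16 < 60 → go left; 16 < 49 → go left; 16 < 21 → go left; 16 < 20 → go left; 16 > 15 → go right. Place as right child of 15.
Insert 57: 57 < 60 → go left; 57 > 49 → go right; 57 > 53 → go right. Place as right child of 53.
Insert 17: 17 < 60 → go left; 17 < 49 → go left; 17 < 21 → go left; 17 < 20 → go left; 17 > 15 → go right; 17 > 16 → go right. Place as right child of 16.
Insert 43: 43 < 60 → go left; 43 < 49 → go left; 43 > 21 → go right; 43 > 33 → go right; 43 > 39 → go right. Place as right child of 39.
Insert 59: 59 < 60 → go left; 59 > 49 → go right; 59 > 53 → go right; 59 > 57 → go right. Place as right child of 57.
Insert 42: 42 < 60 → go left; 42 < 49 → go left; 42 > 21 → go right; 42 > 33 → go right; 42 > 39 → go right; 42 < 43 → go left. Place as left child of 43.
Insert 56: 56 < 60 → go left; 56 > 49 → go right; 56 > 53 → go right; 56 < 57 → go left. Place as left child of 57.
Insert 25: 25 < 60 → go left; 25 < 49 → go left; 25 > 21 → go right; 25 < 33 → go left. Place as left child of 33.
Insert 50: 50 < 60 → go left; 50 > 49 → go right; 50 < 53 → go left. Place as left child of 53.
Insert 18: 18 < 60 → go left; 18 < 49 → go left; 18 < 21 → go left; 18 < 20 → go left; 18 > 15 → go right; 18 > 16 → go right; 18 > 17 → go right. Place as right child of 17.

Delete 57 (two children — replace with in-order successor).
After deletion, 60's right child: 61.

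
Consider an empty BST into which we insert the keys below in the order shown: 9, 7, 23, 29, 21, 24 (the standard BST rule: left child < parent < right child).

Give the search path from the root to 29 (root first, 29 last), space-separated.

9 23 29

9: root
7: left child of 9 (depth 1)
23: right child of 9 (depth 1)
29: right child of 23 (depth 2)
21: left child of 23 (depth 2)
24: left child of 29 (depth 3)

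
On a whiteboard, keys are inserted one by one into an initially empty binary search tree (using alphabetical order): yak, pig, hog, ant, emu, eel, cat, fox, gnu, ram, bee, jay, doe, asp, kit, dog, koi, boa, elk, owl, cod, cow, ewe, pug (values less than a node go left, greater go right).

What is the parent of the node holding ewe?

fox

yak: root
pig: left child of yak (depth 1)
hog: left child of pig (depth 2)
ant: left child of hog (depth 3)
emu: right child of ant (depth 4)
eel: left child of emu (depth 5)
cat: left child of eel (depth 6)
fox: right child of emu (depth 5)
gnu: right child of fox (depth 6)
ram: right child of pig (depth 2)
bee: left child of cat (depth 7)
jay: right child of hog (depth 3)
doe: right child of cat (depth 7)
asp: left child of bee (depth 8)
kit: right child of jay (depth 4)
dog: right child of doe (depth 8)
koi: right child of kit (depth 5)
boa: right child of bee (depth 8)
elk: right child of eel (depth 6)
owl: right child of koi (depth 6)
cod: left child of doe (depth 8)
cow: right child of cod (depth 9)
ewe: left child of fox (depth 6)
pug: left child of ram (depth 3)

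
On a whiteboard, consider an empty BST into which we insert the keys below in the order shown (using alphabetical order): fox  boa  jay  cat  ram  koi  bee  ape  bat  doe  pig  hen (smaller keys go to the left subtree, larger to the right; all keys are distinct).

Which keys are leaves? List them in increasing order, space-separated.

fox: root
boa: left child of fox (depth 1)
jay: right child of fox (depth 1)
cat: right child of boa (depth 2)
ram: right child of jay (depth 2)
koi: left child of ram (depth 3)
bee: left child of boa (depth 2)
ape: left child of bee (depth 3)
bat: right child of ape (depth 4)
doe: right child of cat (depth 3)
pig: right child of koi (depth 4)
hen: left child of jay (depth 2)

bat doe hen pig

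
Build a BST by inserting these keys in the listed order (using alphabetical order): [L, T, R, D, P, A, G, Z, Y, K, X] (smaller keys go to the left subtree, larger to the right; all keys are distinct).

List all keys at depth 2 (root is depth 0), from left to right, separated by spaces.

L: root
T: right child of L (depth 1)
R: left child of T (depth 2)
D: left child of L (depth 1)
P: left child of R (depth 3)
A: left child of D (depth 2)
G: right child of D (depth 2)
Z: right child of T (depth 2)
Y: left child of Z (depth 3)
K: right child of G (depth 3)
X: left child of Y (depth 4)

A G R Z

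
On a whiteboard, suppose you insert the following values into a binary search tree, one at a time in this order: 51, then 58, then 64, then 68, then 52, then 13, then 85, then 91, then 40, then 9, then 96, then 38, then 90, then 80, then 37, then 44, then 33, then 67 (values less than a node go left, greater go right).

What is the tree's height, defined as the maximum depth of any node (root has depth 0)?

Insert 51: tree is empty, so 51 becomes the root.
Insert 58: 58 > 51 → go right. Place as right child of 51.
Insert 64: 64 > 51 → go right; 64 > 58 → go right. Place as right child of 58.
Insert 68: 68 > 51 → go right; 68 > 58 → go right; 68 > 64 → go right. Place as right child of 64.
Insert 52: 52 > 51 → go right; 52 < 58 → go left. Place as left child of 58.
Insert 13: 13 < 51 → go left. Place as left child of 51.
Insert 85: 85 > 51 → go right; 85 > 58 → go right; 85 > 64 → go right; 85 > 68 → go right. Place as right child of 68.
Insert 91: 91 > 51 → go right; 91 > 58 → go right; 91 > 64 → go right; 91 > 68 → go right; 91 > 85 → go right. Place as right child of 85.
Insert 40: 40 < 51 → go left; 40 > 13 → go right. Place as right child of 13.
Insert 9: 9 < 51 → go left; 9 < 13 → go left. Place as left child of 13.
Insert 96: 96 > 51 → go right; 96 > 58 → go right; 96 > 64 → go right; 96 > 68 → go right; 96 > 85 → go right; 96 > 91 → go right. Place as right child of 91.
Insert 38: 38 < 51 → go left; 38 > 13 → go right; 38 < 40 → go left. Place as left child of 40.
Insert 90: 90 > 51 → go right; 90 > 58 → go right; 90 > 64 → go right; 90 > 68 → go right; 90 > 85 → go right; 90 < 91 → go left. Place as left child of 91.
Insert 80: 80 > 51 → go right; 80 > 58 → go right; 80 > 64 → go right; 80 > 68 → go right; 80 < 85 → go left. Place as left child of 85.
Insert 37: 37 < 51 → go left; 37 > 13 → go right; 37 < 40 → go left; 37 < 38 → go left. Place as left child of 38.
Insert 44: 44 < 51 → go left; 44 > 13 → go right; 44 > 40 → go right. Place as right child of 40.
Insert 33: 33 < 51 → go left; 33 > 13 → go right; 33 < 40 → go left; 33 < 38 → go left; 33 < 37 → go left. Place as left child of 37.
Insert 67: 67 > 51 → go right; 67 > 58 → go right; 67 > 64 → go right; 67 < 68 → go left. Place as left child of 68.

The deepest node is 96 at depth 6.

6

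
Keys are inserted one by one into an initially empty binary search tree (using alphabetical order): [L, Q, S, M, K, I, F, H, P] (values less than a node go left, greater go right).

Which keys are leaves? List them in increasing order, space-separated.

Insert L: tree is empty, so L becomes the root.
Insert Q: Q > L → go right. Place as right child of L.
Insert S: S > L → go right; S > Q → go right. Place as right child of Q.
Insert M: M > L → go right; M < Q → go left. Place as left child of Q.
Insert K: K < L → go left. Place as left child of L.
Insert I: I < L → go left; I < K → go left. Place as left child of K.
Insert F: F < L → go left; F < K → go left; F < I → go left. Place as left child of I.
Insert H: H < L → go left; H < K → go left; H < I → go left; H > F → go right. Place as right child of F.
Insert P: P > L → go right; P < Q → go left; P > M → go right. Place as right child of M.

H P S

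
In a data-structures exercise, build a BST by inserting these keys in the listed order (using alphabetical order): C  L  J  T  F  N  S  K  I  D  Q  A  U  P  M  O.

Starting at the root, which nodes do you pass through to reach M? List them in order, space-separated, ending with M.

C L T N M

C: root
L: right child of C (depth 1)
J: left child of L (depth 2)
T: right child of L (depth 2)
F: left child of J (depth 3)
N: left child of T (depth 3)
S: right child of N (depth 4)
K: right child of J (depth 3)
I: right child of F (depth 4)
D: left child of F (depth 4)
Q: left child of S (depth 5)
A: left child of C (depth 1)
U: right child of T (depth 3)
P: left child of Q (depth 6)
M: left child of N (depth 4)
O: left child of P (depth 7)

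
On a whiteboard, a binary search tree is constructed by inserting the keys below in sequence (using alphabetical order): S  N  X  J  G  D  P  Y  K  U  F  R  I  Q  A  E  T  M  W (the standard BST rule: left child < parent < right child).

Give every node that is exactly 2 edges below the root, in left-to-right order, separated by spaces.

Insert S: tree is empty, so S becomes the root.
Insert N: N < S → go left. Place as left child of S.
Insert X: X > S → go right. Place as right child of S.
Insert J: J < S → go left; J < N → go left. Place as left child of N.
Insert G: G < S → go left; G < N → go left; G < J → go left. Place as left child of J.
Insert D: D < S → go left; D < N → go left; D < J → go left; D < G → go left. Place as left child of G.
Insert P: P < S → go left; P > N → go right. Place as right child of N.
Insert Y: Y > S → go right; Y > X → go right. Place as right child of X.
Insert K: K < S → go left; K < N → go left; K > J → go right. Place as right child of J.
Insert U: U > S → go right; U < X → go left. Place as left child of X.
Insert F: F < S → go left; F < N → go left; F < J → go left; F < G → go left; F > D → go right. Place as right child of D.
Insert R: R < S → go left; R > N → go right; R > P → go right. Place as right child of P.
Insert I: I < S → go left; I < N → go left; I < J → go left; I > G → go right. Place as right child of G.
Insert Q: Q < S → go left; Q > N → go right; Q > P → go right; Q < R → go left. Place as left child of R.
Insert A: A < S → go left; A < N → go left; A < J → go left; A < G → go left; A < D → go left. Place as left child of D.
Insert E: E < S → go left; E < N → go left; E < J → go left; E < G → go left; E > D → go right; E < F → go left. Place as left child of F.
Insert T: T > S → go right; T < X → go left; T < U → go left. Place as left child of U.
Insert M: M < S → go left; M < N → go left; M > J → go right; M > K → go right. Place as right child of K.
Insert W: W > S → go right; W < X → go left; W > U → go right. Place as right child of U.

J P U Y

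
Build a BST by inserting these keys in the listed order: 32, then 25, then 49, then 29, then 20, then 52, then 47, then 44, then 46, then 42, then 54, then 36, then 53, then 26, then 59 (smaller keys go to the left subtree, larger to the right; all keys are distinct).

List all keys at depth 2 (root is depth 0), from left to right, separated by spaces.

Insert 32: tree is empty, so 32 becomes the root.
Insert 25: 25 < 32 → go left. Place as left child of 32.
Insert 49: 49 > 32 → go right. Place as right child of 32.
Insert 29: 29 < 32 → go left; 29 > 25 → go right. Place as right child of 25.
Insert 20: 20 < 32 → go left; 20 < 25 → go left. Place as left child of 25.
Insert 52: 52 > 32 → go right; 52 > 49 → go right. Place as right child of 49.
Insert 47: 47 > 32 → go right; 47 < 49 → go left. Place as left child of 49.
Insert 44: 44 > 32 → go right; 44 < 49 → go left; 44 < 47 → go left. Place as left child of 47.
Insert 46: 46 > 32 → go right; 46 < 49 → go left; 46 < 47 → go left; 46 > 44 → go right. Place as right child of 44.
Insert 42: 42 > 32 → go right; 42 < 49 → go left; 42 < 47 → go left; 42 < 44 → go left. Place as left child of 44.
Insert 54: 54 > 32 → go right; 54 > 49 → go right; 54 > 52 → go right. Place as right child of 52.
Insert 36: 36 > 32 → go right; 36 < 49 → go left; 36 < 47 → go left; 36 < 44 → go left; 36 < 42 → go left. Place as left child of 42.
Insert 53: 53 > 32 → go right; 53 > 49 → go right; 53 > 52 → go right; 53 < 54 → go left. Place as left child of 54.
Insert 26: 26 < 32 → go left; 26 > 25 → go right; 26 < 29 → go left. Place as left child of 29.
Insert 59: 59 > 32 → go right; 59 > 49 → go right; 59 > 52 → go right; 59 > 54 → go right. Place as right child of 54.

20 29 47 52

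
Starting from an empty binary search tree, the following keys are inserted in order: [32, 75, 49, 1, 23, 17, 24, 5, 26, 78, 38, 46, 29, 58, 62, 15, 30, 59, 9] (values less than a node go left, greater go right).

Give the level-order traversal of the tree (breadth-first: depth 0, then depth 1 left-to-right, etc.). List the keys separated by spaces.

32 1 75 23 49 78 17 24 38 58 5 26 46 62 15 29 59 9 30

32: root
75: right child of 32 (depth 1)
49: left child of 75 (depth 2)
1: left child of 32 (depth 1)
23: right child of 1 (depth 2)
17: left child of 23 (depth 3)
24: right child of 23 (depth 3)
5: left child of 17 (depth 4)
26: right child of 24 (depth 4)
78: right child of 75 (depth 2)
38: left child of 49 (depth 3)
46: right child of 38 (depth 4)
29: right child of 26 (depth 5)
58: right child of 49 (depth 3)
62: right child of 58 (depth 4)
15: right child of 5 (depth 5)
30: right child of 29 (depth 6)
59: left child of 62 (depth 5)
9: left child of 15 (depth 6)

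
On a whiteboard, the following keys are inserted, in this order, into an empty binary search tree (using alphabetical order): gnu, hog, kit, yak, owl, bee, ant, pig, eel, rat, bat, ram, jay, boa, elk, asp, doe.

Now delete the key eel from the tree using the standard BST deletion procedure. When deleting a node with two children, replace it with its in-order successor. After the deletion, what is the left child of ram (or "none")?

none

gnu: root
hog: right child of gnu (depth 1)
kit: right child of hog (depth 2)
yak: right child of kit (depth 3)
owl: left child of yak (depth 4)
bee: left child of gnu (depth 1)
ant: left child of bee (depth 2)
pig: right child of owl (depth 5)
eel: right child of bee (depth 2)
rat: right child of pig (depth 6)
bat: right child of ant (depth 3)
ram: left child of rat (depth 7)
jay: left child of kit (depth 3)
boa: left child of eel (depth 3)
elk: right child of eel (depth 3)
asp: left child of bat (depth 4)
doe: right child of boa (depth 4)

Delete eel (two children — replace with in-order successor).
After deletion, ram's left child: none.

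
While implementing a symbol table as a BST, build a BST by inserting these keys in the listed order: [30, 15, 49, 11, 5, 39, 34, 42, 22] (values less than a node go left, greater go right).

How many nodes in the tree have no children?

4

Resulting structure (node: left, right):
  30: L=15, R=49
  15: L=11, R=22
  49: L=39, R=–
  11: L=5, R=–
  5: L=–, R=–
  39: L=34, R=42
  34: L=–, R=–
  42: L=–, R=–
  22: L=–, R=–

Leaves: 5, 22, 34, 42 — 4 in total.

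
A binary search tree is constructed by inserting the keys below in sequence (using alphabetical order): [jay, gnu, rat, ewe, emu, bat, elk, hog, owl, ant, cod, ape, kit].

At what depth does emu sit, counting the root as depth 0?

3

Insert jay: tree is empty, so jay becomes the root.
Insert gnu: gnu < jay → go left. Place as left child of jay.
Insert rat: rat > jay → go right. Place as right child of jay.
Insert ewe: ewe < jay → go left; ewe < gnu → go left. Place as left child of gnu.
Insert emu: emu < jay → go left; emu < gnu → go left; emu < ewe → go left. Place as left child of ewe.
Insert bat: bat < jay → go left; bat < gnu → go left; bat < ewe → go left; bat < emu → go left. Place as left child of emu.
Insert elk: elk < jay → go left; elk < gnu → go left; elk < ewe → go left; elk < emu → go left; elk > bat → go right. Place as right child of bat.
Insert hog: hog < jay → go left; hog > gnu → go right. Place as right child of gnu.
Insert owl: owl > jay → go right; owl < rat → go left. Place as left child of rat.
Insert ant: ant < jay → go left; ant < gnu → go left; ant < ewe → go left; ant < emu → go left; ant < bat → go left. Place as left child of bat.
Insert cod: cod < jay → go left; cod < gnu → go left; cod < ewe → go left; cod < emu → go left; cod > bat → go right; cod < elk → go left. Place as left child of elk.
Insert ape: ape < jay → go left; ape < gnu → go left; ape < ewe → go left; ape < emu → go left; ape < bat → go left; ape > ant → go right. Place as right child of ant.
Insert kit: kit > jay → go right; kit < rat → go left; kit < owl → go left. Place as left child of owl.

Path to emu: jay → gnu → ewe → emu, which is 3 edges.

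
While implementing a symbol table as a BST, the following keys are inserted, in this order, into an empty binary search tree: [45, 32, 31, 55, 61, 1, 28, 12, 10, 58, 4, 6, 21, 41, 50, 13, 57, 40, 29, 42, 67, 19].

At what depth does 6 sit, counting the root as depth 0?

Resulting structure (node: left, right):
  45: L=32, R=55
  32: L=31, R=41
  31: L=1, R=–
  55: L=50, R=61
  61: L=58, R=67
  1: L=–, R=28
  28: L=12, R=29
  12: L=10, R=21
  10: L=4, R=–
  58: L=57, R=–
  4: L=–, R=6
  6: L=–, R=–
  21: L=13, R=–
  41: L=40, R=42
  50: L=–, R=–
  13: L=–, R=19
  57: L=–, R=–
  40: L=–, R=–
  29: L=–, R=–
  42: L=–, R=–
  67: L=–, R=–
  19: L=–, R=–

Path to 6: 45 → 32 → 31 → 1 → 28 → 12 → 10 → 4 → 6, which is 8 edges.

8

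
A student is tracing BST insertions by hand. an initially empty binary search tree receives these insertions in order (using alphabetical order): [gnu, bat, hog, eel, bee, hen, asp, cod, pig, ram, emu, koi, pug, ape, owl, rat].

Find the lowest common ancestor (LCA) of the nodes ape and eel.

Insert gnu: tree is empty, so gnu becomes the root.
Insert bat: bat < gnu → go left. Place as left child of gnu.
Insert hog: hog > gnu → go right. Place as right child of gnu.
Insert eel: eel < gnu → go left; eel > bat → go right. Place as right child of bat.
Insert bee: bee < gnu → go left; bee > bat → go right; bee < eel → go left. Place as left child of eel.
Insert hen: hen > gnu → go right; hen < hog → go left. Place as left child of hog.
Insert asp: asp < gnu → go left; asp < bat → go left. Place as left child of bat.
Insert cod: cod < gnu → go left; cod > bat → go right; cod < eel → go left; cod > bee → go right. Place as right child of bee.
Insert pig: pig > gnu → go right; pig > hog → go right. Place as right child of hog.
Insert ram: ram > gnu → go right; ram > hog → go right; ram > pig → go right. Place as right child of pig.
Insert emu: emu < gnu → go left; emu > bat → go right; emu > eel → go right. Place as right child of eel.
Insert koi: koi > gnu → go right; koi > hog → go right; koi < pig → go left. Place as left child of pig.
Insert pug: pug > gnu → go right; pug > hog → go right; pug > pig → go right; pug < ram → go left. Place as left child of ram.
Insert ape: ape < gnu → go left; ape < bat → go left; ape < asp → go left. Place as left child of asp.
Insert owl: owl > gnu → go right; owl > hog → go right; owl < pig → go left; owl > koi → go right. Place as right child of koi.
Insert rat: rat > gnu → go right; rat > hog → go right; rat > pig → go right; rat > ram → go right. Place as right child of ram.

Path to ape: gnu → bat → asp → ape
Path to eel: gnu → bat → eel
The paths share a prefix ending at bat, then split left and right.

bat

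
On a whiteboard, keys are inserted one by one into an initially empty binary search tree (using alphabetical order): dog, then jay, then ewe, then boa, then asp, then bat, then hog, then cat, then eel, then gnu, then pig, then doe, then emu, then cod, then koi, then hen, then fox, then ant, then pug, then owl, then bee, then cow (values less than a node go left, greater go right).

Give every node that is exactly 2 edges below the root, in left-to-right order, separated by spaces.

dog: root
jay: right child of dog (depth 1)
ewe: left child of jay (depth 2)
boa: left child of dog (depth 1)
asp: left child of boa (depth 2)
bat: right child of asp (depth 3)
hog: right child of ewe (depth 3)
cat: right child of boa (depth 2)
eel: left child of ewe (depth 3)
gnu: left child of hog (depth 4)
pig: right child of jay (depth 2)
doe: right child of cat (depth 3)
emu: right child of eel (depth 4)
cod: left child of doe (depth 4)
koi: left child of pig (depth 3)
hen: right child of gnu (depth 5)
fox: left child of gnu (depth 5)
ant: left child of asp (depth 3)
pug: right child of pig (depth 3)
owl: right child of koi (depth 4)
bee: right child of bat (depth 4)
cow: right child of cod (depth 5)

asp cat ewe pig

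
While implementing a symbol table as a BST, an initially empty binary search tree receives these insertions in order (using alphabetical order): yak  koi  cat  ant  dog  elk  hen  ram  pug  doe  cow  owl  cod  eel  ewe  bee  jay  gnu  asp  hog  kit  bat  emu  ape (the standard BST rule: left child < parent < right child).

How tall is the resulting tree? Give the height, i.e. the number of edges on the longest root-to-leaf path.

7

yak: root
koi: left child of yak (depth 1)
cat: left child of koi (depth 2)
ant: left child of cat (depth 3)
dog: right child of cat (depth 3)
elk: right child of dog (depth 4)
hen: right child of elk (depth 5)
ram: right child of koi (depth 2)
pug: left child of ram (depth 3)
doe: left child of dog (depth 4)
cow: left child of doe (depth 5)
owl: left child of pug (depth 4)
cod: left child of cow (depth 6)
eel: left child of elk (depth 5)
ewe: left child of hen (depth 6)
bee: right child of ant (depth 4)
jay: right child of hen (depth 6)
gnu: right child of ewe (depth 7)
asp: left child of bee (depth 5)
hog: left child of jay (depth 7)
kit: right child of jay (depth 7)
bat: right child of asp (depth 6)
emu: left child of ewe (depth 7)
ape: left child of asp (depth 6)

The deepest node is gnu at depth 7.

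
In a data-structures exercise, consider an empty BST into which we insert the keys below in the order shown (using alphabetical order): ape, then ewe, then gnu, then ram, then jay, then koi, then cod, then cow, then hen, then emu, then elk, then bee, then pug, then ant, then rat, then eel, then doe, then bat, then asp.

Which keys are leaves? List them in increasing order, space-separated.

ant asp doe hen pug rat

ape: root
ewe: right child of ape (depth 1)
gnu: right child of ewe (depth 2)
ram: right child of gnu (depth 3)
jay: left child of ram (depth 4)
koi: right child of jay (depth 5)
cod: left child of ewe (depth 2)
cow: right child of cod (depth 3)
hen: left child of jay (depth 5)
emu: right child of cow (depth 4)
elk: left child of emu (depth 5)
bee: left child of cod (depth 3)
pug: right child of koi (depth 6)
ant: left child of ape (depth 1)
rat: right child of ram (depth 4)
eel: left child of elk (depth 6)
doe: left child of eel (depth 7)
bat: left child of bee (depth 4)
asp: left child of bat (depth 5)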